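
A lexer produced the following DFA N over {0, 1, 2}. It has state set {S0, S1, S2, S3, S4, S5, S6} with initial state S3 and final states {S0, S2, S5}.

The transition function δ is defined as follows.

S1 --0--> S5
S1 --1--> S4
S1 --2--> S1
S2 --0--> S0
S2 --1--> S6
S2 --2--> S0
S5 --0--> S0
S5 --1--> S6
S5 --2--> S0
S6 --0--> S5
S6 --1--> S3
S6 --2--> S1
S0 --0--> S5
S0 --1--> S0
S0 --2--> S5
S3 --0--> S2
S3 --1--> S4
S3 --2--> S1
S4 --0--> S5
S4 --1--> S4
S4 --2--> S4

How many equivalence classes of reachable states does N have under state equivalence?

3

All states are reachable from the start state.
P0 = {S0,S2,S5} | {S1,S3,S4,S6}.
Refine {S0,S2,S5} on symbol 1: members go to different blocks, giving {S2,S5} and {S0}.
Stable partition: {S2,S5} | {S1,S3,S4,S6} | {S0} — 3 equivalence classes.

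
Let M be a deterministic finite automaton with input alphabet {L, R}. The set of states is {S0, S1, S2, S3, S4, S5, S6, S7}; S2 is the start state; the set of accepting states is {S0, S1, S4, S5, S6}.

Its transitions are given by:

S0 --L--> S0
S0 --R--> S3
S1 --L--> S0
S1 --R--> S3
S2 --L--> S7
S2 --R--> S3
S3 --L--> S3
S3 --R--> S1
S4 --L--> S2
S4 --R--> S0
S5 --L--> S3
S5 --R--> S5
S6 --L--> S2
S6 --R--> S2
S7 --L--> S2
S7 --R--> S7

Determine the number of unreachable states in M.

No path from S2 leads to S4, S5, S6; the other 5 states are all reachable.

3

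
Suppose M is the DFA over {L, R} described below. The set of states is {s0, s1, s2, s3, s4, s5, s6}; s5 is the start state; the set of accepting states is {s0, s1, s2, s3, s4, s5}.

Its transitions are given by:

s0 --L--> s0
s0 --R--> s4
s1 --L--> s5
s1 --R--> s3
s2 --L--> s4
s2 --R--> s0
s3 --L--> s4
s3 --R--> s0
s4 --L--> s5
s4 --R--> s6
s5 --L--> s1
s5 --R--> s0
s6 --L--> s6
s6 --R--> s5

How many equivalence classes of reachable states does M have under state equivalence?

6

States {s2} cannot be reached from the start state, so discard them.
Initial partition by acceptance: {s0,s1,s3,s4,s5} | {s6}.
Split {s0,s1,s3,s4,s5} by δ(·,R) → {s0,s1,s3,s5} and {s4}.
Refine {s0,s1,s3,s5} on symbol L: members go to different blocks, giving {s0,s1,s5} and {s3}.
Refine {s0,s1,s5} on symbol R: members go to different blocks, giving {s0} and {s1} and {s5}.
The partition is now stable with 6 blocks: {s0} | {s6} | {s4} | {s3} | {s1} | {s5}.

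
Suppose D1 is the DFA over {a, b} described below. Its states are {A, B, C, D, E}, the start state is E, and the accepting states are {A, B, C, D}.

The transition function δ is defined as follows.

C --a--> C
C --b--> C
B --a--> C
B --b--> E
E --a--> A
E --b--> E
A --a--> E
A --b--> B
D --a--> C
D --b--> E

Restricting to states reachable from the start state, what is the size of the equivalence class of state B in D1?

1

First remove the unreachable states {D}; 4 states remain.
P0 = {A,B,C} | {E}.
Split {A,B,C} by δ(·,a) → {B,C} and {A}.
On input b, block {B,C} splits into {B} and {C}.
The partition is now stable with 4 blocks: {B} | {E} | {A} | {C}.
State B belongs to the block {B}, which has 1 states.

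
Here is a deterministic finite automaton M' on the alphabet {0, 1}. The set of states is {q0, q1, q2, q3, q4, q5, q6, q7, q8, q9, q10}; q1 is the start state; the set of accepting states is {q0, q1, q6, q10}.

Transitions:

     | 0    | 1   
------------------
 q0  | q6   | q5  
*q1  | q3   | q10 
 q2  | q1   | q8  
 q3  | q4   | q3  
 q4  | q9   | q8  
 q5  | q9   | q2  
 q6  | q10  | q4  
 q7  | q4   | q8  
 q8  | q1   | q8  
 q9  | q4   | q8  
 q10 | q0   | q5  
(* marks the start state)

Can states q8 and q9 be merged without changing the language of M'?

No

Reachable states from the start: {q0,q1,q2,q3,q4,q5,q6,q8,q9,q10}. Unreachable: {q7} — drop them.
Initial partition by acceptance: {q0,q1,q6,q10} | {q2,q3,q4,q5,q8,q9}.
On input 0, block {q0,q1,q6,q10} splits into {q0,q6,q10} and {q1}.
Refine {q2,q3,q4,q5,q8,q9} on symbol 0: members go to different blocks, giving {q3,q4,q5,q9} and {q2,q8}.
On input 1, block {q3,q4,q5,q9} splits into {q4,q5,q9} and {q3}.
The partition is now stable with 5 blocks: {q0,q6,q10} | {q4,q5,q9} | {q1} | {q2,q8} | {q3}.
q8 and q9 end up in different blocks, so they are distinguishable. For instance, the string '0' is accepted from only q8.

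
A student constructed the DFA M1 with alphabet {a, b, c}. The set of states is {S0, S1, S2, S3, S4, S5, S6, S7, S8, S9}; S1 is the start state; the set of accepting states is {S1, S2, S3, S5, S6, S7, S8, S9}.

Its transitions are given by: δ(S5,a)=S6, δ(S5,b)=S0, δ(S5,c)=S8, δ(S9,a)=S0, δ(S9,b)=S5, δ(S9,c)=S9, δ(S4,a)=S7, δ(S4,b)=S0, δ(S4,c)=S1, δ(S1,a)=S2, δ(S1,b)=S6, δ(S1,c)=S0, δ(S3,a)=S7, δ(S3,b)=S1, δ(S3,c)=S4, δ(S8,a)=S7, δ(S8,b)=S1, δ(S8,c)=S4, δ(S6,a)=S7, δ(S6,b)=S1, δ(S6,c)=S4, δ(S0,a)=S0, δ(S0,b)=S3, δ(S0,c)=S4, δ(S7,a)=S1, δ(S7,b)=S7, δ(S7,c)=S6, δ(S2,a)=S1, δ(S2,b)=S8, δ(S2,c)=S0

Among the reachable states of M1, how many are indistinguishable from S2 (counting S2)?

2

Reachable states from the start: {S0,S1,S2,S3,S4,S6,S7,S8}. Unreachable: {S5,S9} — drop them.
Initial partition by acceptance: {S1,S2,S3,S6,S7,S8} | {S0,S4}.
On input c, block {S1,S2,S3,S6,S7,S8} splits into {S1,S2,S3,S6,S8} and {S7}.
Refine {S1,S2,S3,S6,S8} on symbol a: members go to different blocks, giving {S3,S6,S8} and {S1,S2}.
Refine {S0,S4} on symbol a: members go to different blocks, giving {S0} and {S4}.
Stable partition: {S3,S6,S8} | {S0} | {S7} | {S1,S2} | {S4} — 5 equivalence classes.
State S2 belongs to the block {S1,S2}, which has 2 states.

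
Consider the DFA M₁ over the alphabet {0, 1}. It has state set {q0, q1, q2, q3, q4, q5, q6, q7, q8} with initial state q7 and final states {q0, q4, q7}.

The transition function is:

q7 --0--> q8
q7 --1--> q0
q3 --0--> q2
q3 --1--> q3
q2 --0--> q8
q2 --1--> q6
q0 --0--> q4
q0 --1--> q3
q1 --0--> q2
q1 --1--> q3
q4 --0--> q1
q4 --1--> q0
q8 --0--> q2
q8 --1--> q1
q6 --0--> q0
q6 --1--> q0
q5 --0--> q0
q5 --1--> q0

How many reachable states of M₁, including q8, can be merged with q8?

3

First remove the unreachable states {q5}; 8 states remain.
P0 = {q0,q4,q7} | {q1,q2,q3,q6,q8}.
Split {q0,q4,q7} by δ(·,0) → {q4,q7} and {q0}.
Split {q1,q2,q3,q6,q8} by δ(·,0) → {q1,q2,q3,q8} and {q6}.
On input 1, block {q1,q2,q3,q8} splits into {q1,q3,q8} and {q2}.
The partition is now stable with 5 blocks: {q4,q7} | {q1,q3,q8} | {q0} | {q6} | {q2}.
State q8 belongs to the block {q1,q3,q8}, which has 3 states.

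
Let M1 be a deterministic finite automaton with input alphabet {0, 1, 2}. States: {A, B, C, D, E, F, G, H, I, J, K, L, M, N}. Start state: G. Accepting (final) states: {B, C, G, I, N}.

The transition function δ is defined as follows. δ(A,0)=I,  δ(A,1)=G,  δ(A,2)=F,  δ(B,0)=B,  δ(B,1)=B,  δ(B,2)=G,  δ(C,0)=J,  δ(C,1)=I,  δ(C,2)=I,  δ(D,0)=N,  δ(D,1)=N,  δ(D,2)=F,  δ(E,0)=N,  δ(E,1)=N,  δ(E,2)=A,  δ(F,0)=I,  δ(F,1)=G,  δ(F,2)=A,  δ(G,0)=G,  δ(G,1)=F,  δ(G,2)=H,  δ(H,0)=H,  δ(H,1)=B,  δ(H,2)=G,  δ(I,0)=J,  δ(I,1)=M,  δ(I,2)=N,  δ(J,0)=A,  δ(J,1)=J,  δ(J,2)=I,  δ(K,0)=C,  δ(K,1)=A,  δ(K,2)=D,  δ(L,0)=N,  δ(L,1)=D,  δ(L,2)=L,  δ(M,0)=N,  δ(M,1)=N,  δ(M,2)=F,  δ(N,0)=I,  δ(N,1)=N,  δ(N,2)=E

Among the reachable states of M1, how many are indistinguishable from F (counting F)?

2

States {C,D,K,L} cannot be reached from the start state, so discard them.
Initial partition by acceptance: {B,G,I,N} | {A,E,F,H,J,M}.
Refine {B,G,I,N} on symbol 0: members go to different blocks, giving {B,G,N} and {I}.
Split {B,G,N} by δ(·,0) → {B,G} and {N}.
Refine {B,G} on symbol 1: members go to different blocks, giving {B} and {G}.
On input 0, block {A,E,F,H,J,M} splits into {A,F} and {E,M} and {H,J}.
On input 0, block {H,J} splits into {H} and {J}.
No further refinement is possible. Final partition (8 blocks): {B} | {A,F} | {I} | {N} | {G} | {E,M} | {H} | {J}.
The equivalence class containing F is {A,F}, of size 2.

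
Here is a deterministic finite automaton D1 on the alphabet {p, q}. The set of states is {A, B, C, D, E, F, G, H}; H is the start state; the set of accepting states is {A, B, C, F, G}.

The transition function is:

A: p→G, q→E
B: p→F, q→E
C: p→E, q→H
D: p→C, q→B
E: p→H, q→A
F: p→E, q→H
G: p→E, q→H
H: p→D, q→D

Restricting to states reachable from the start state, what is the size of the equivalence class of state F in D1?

3

All states are reachable from the start state.
Initial partition by acceptance: {A,B,C,F,G} | {D,E,H}.
Refine {A,B,C,F,G} on symbol p: members go to different blocks, giving {C,F,G} and {A,B}.
Split {D,E,H} by δ(·,p) → {E,H} and {D}.
Refine {E,H} on symbol p: members go to different blocks, giving {E} and {H}.
Stable partition: {C,F,G} | {E} | {A,B} | {D} | {H} — 5 equivalence classes.
State F belongs to the block {C,F,G}, which has 3 states.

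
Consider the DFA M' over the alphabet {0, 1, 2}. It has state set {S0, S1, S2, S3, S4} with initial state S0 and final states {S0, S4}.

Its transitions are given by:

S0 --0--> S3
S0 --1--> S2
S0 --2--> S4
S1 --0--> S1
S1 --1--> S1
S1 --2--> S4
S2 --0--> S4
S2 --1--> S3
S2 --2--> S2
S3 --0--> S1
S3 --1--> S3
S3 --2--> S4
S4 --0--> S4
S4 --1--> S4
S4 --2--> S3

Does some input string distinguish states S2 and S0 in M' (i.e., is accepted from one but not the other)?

Every state is reachable, so we keep all 5.
Initial partition by acceptance: {S0,S4} | {S1,S2,S3}.
On input 0, block {S0,S4} splits into {S0} and {S4}.
Refine {S1,S2,S3} on symbol 0: members go to different blocks, giving {S1,S3} and {S2}.
The partition is now stable with 4 blocks: {S0} | {S1,S3} | {S4} | {S2}.
S2 and S0 end up in different blocks, so they are distinguishable. For instance, the string 'ε' is accepted from only S0.

Yes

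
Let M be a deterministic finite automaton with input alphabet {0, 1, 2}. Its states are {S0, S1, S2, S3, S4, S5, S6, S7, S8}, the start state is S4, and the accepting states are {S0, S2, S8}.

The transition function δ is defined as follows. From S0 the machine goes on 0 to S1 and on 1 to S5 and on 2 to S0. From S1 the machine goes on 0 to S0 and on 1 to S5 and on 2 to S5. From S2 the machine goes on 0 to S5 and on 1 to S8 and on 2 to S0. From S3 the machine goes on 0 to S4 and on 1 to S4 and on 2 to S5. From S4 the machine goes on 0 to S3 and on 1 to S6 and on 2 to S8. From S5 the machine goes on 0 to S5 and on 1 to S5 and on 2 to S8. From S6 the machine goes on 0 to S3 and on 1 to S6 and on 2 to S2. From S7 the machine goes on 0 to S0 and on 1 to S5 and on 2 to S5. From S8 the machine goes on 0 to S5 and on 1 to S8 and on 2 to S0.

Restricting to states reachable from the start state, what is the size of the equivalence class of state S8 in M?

2

Reachable states from the start: {S0,S1,S2,S3,S4,S5,S6,S8}. Unreachable: {S7} — drop them.
Start with accepting vs non-accepting: {S0,S2,S8} | {S1,S3,S4,S5,S6}.
On input 1, block {S0,S2,S8} splits into {S2,S8} and {S0}.
Split {S1,S3,S4,S5,S6} by δ(·,0) → {S3,S4,S5,S6} and {S1}.
On input 2, block {S3,S4,S5,S6} splits into {S4,S5,S6} and {S3}.
Split {S4,S5,S6} by δ(·,0) → {S4,S6} and {S5}.
Stable partition: {S2,S8} | {S4,S6} | {S0} | {S1} | {S3} | {S5} — 6 equivalence classes.
State S8 belongs to the block {S2,S8}, which has 2 states.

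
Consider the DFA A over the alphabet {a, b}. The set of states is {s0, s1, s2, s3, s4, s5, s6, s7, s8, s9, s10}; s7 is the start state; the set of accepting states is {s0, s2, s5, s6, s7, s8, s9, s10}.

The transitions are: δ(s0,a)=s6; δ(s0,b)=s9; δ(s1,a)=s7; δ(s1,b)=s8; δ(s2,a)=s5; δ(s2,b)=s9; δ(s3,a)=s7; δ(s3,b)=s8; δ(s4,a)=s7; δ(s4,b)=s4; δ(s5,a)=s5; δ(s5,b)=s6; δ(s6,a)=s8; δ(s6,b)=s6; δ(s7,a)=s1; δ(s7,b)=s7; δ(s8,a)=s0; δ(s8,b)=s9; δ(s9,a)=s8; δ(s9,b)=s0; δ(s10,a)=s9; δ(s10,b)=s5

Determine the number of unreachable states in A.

5

Starting at s7 and following transitions, the reachable set is {s0, s1, s6, s7, s8, s9}. That leaves s2, s3, s4, s5, s10 unreachable — 5 in total.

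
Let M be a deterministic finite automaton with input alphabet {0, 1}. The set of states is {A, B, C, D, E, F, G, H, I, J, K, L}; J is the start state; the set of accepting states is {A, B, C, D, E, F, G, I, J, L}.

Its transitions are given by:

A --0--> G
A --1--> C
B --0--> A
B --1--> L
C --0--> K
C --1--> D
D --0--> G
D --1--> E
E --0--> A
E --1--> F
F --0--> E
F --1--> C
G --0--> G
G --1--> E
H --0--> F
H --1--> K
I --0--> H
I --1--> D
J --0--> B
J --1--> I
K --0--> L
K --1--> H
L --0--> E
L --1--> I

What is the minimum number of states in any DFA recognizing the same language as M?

Initial partition by acceptance: {A,B,C,D,E,F,G,I,J,L} | {H,K}.
Refine {A,B,C,D,E,F,G,I,J,L} on symbol 0: members go to different blocks, giving {A,B,D,E,F,G,J,L} and {C,I}.
Refine {A,B,D,E,F,G,J,L} on symbol 1: members go to different blocks, giving {A,F,J,L} and {B,D,E,G}.
Refine {B,D,E,G} on symbol 0: members go to different blocks, giving {B,E} and {D,G}.
On input 0, block {A,F,J,L} splits into {F,J,L} and {A}.
Stable partition: {F,J,L} | {H,K} | {C,I} | {B,E} | {D,G} | {A} — 6 equivalence classes.

6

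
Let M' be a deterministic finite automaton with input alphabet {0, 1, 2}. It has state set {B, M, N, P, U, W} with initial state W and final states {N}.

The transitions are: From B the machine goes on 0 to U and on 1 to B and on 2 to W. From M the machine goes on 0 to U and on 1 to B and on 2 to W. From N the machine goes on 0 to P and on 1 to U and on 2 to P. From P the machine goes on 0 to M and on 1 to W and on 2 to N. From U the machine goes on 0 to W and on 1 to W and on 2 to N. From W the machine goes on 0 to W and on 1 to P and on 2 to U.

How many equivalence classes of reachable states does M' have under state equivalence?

Every state is reachable, so we keep all 6.
Start with accepting vs non-accepting: {N} | {B,M,P,U,W}.
On input 2, block {B,M,P,U,W} splits into {B,M,W} and {P,U}.
Split {B,M,W} by δ(·,0) → {B,M} and {W}.
Refine {P,U} on symbol 0: members go to different blocks, giving {P} and {U}.
Stable partition: {N} | {B,M} | {P} | {W} | {U} — 5 equivalence classes.

5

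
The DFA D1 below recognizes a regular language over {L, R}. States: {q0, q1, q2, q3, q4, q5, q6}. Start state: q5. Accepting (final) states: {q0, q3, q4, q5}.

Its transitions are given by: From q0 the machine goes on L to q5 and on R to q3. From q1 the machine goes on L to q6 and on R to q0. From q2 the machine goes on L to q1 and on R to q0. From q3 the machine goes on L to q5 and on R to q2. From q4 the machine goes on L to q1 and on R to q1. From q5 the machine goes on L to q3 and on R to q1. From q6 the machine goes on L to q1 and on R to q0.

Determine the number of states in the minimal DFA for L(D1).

States {q4} cannot be reached from the start state, so discard them.
P0 = {q0,q3,q5} | {q1,q2,q6}.
On input R, block {q0,q3,q5} splits into {q3,q5} and {q0}.
No further refinement is possible. Final partition (3 blocks): {q3,q5} | {q1,q2,q6} | {q0}.

3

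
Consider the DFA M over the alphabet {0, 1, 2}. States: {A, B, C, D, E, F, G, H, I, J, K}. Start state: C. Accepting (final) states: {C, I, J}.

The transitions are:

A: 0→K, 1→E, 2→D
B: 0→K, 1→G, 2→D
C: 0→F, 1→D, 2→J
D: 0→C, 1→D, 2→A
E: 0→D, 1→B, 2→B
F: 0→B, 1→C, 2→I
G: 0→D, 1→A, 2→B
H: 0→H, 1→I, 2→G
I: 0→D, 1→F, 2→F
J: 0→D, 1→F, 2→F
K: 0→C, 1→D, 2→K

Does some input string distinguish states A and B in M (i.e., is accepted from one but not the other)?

No

Reachable states from the start: {A,B,C,D,E,F,G,I,J,K}. Unreachable: {H} — drop them.
Start with accepting vs non-accepting: {C,I,J} | {A,B,D,E,F,G,K}.
On input 2, block {C,I,J} splits into {I,J} and {C}.
Split {A,B,D,E,F,G,K} by δ(·,0) → {A,B,E,F,G} and {D,K}.
On input 0, block {A,B,E,F,G} splits into {A,B,E,G} and {F}.
Split {A,B,E,G} by δ(·,2) → {A,B} and {E,G}.
On input 2, block {D,K} splits into {D} and {K}.
The partition is now stable with 7 blocks: {I,J} | {A,B} | {C} | {D} | {F} | {E,G} | {K}.
A and B lie in the same block of the stable partition, so they are equivalent — no string distinguishes them.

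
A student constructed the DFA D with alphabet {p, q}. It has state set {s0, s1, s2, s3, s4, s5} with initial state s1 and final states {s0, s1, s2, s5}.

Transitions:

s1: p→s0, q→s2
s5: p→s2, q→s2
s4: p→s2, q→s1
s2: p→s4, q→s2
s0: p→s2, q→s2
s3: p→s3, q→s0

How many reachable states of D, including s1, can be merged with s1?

1

States {s3,s5} cannot be reached from the start state, so discard them.
P0 = {s0,s1,s2} | {s4}.
Split {s0,s1,s2} by δ(·,p) → {s0,s1} and {s2}.
Refine {s0,s1} on symbol p: members go to different blocks, giving {s0} and {s1}.
The partition is now stable with 4 blocks: {s0} | {s4} | {s2} | {s1}.
The equivalence class containing s1 is {s1}, of size 1.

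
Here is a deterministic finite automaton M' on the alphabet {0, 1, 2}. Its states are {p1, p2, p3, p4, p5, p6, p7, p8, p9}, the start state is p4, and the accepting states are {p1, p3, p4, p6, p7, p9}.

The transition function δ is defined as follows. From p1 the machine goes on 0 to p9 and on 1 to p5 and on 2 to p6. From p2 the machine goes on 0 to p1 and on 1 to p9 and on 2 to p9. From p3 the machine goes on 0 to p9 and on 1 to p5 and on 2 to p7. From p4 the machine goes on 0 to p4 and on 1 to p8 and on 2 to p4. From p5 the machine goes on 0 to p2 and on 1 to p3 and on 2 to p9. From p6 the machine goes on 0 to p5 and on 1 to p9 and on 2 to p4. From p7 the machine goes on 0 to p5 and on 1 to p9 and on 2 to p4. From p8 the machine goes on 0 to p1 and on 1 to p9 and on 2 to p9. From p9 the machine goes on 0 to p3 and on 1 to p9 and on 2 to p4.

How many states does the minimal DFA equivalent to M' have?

Every state is reachable, so we keep all 9.
Initial partition by acceptance: {p1,p3,p4,p6,p7,p9} | {p2,p5,p8}.
Refine {p1,p3,p4,p6,p7,p9} on symbol 0: members go to different blocks, giving {p1,p3,p4,p9} and {p6,p7}.
Refine {p1,p3,p4,p9} on symbol 1: members go to different blocks, giving {p1,p3,p4} and {p9}.
On input 0, block {p1,p3,p4} splits into {p1,p3} and {p4}.
On input 0, block {p2,p5,p8} splits into {p2,p8} and {p5}.
The partition is now stable with 6 blocks: {p1,p3} | {p2,p8} | {p6,p7} | {p9} | {p4} | {p5}.

6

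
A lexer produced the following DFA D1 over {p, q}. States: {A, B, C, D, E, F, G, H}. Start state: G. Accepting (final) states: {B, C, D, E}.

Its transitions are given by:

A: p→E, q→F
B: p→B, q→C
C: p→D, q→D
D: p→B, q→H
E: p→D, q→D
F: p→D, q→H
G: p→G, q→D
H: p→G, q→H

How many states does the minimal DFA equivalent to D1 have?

5

Reachable states from the start: {B,C,D,G,H}. Unreachable: {A,E,F} — drop them.
Initial partition by acceptance: {B,C,D} | {G,H}.
On input q, block {B,C,D} splits into {B,C} and {D}.
Split {B,C} by δ(·,p) → {B} and {C}.
Split {G,H} by δ(·,q) → {G} and {H}.
The partition is now stable with 5 blocks: {B} | {G} | {D} | {C} | {H}.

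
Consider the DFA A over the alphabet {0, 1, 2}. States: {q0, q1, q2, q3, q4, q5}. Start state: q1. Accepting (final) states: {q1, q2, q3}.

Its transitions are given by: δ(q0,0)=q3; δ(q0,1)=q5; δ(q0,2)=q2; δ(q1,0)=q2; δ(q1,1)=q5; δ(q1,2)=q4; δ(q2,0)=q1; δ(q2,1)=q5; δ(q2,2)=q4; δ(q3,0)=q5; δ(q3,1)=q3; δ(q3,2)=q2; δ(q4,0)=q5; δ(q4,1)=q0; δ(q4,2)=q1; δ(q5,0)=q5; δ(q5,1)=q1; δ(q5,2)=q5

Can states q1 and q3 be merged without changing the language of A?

Every state is reachable, so we keep all 6.
P0 = {q1,q2,q3} | {q0,q4,q5}.
Split {q1,q2,q3} by δ(·,0) → {q1,q2} and {q3}.
Refine {q0,q4,q5} on symbol 0: members go to different blocks, giving {q4,q5} and {q0}.
On input 1, block {q4,q5} splits into {q4} and {q5}.
No further refinement is possible. Final partition (5 blocks): {q1,q2} | {q4} | {q3} | {q0} | {q5}.
q1 and q3 end up in different blocks, so they are distinguishable. For instance, the string '0' is accepted from only q1.

No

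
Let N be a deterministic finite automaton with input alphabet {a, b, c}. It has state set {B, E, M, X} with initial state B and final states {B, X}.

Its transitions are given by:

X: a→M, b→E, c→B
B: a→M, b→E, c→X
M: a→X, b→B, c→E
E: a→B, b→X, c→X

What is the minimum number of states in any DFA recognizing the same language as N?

All states are reachable from the start state.
Start with accepting vs non-accepting: {B,X} | {E,M}.
On input c, block {E,M} splits into {E} and {M}.
Stable partition: {B,X} | {E} | {M} — 3 equivalence classes.

3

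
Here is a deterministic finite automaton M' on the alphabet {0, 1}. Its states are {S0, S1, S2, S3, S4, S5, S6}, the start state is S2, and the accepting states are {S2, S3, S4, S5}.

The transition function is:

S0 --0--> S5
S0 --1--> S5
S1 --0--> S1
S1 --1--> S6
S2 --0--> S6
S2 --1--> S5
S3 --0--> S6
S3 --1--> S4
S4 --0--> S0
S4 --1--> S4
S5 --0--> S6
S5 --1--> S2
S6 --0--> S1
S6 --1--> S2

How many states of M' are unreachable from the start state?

3

No path from S2 leads to S0, S3, S4; the other 4 states are all reachable.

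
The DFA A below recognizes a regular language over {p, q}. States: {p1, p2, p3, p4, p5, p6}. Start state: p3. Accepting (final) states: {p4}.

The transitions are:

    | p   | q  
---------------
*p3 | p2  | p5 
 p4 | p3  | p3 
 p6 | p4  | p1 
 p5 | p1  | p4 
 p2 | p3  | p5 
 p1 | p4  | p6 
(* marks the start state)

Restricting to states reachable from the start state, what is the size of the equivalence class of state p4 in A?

1

P0 = {p4} | {p1,p2,p3,p5,p6}.
Split {p1,p2,p3,p5,p6} by δ(·,p) → {p2,p3,p5} and {p1,p6}.
Refine {p2,p3,p5} on symbol p: members go to different blocks, giving {p2,p3} and {p5}.
No further refinement is possible. Final partition (4 blocks): {p4} | {p2,p3} | {p1,p6} | {p5}.
The equivalence class containing p4 is {p4}, of size 1.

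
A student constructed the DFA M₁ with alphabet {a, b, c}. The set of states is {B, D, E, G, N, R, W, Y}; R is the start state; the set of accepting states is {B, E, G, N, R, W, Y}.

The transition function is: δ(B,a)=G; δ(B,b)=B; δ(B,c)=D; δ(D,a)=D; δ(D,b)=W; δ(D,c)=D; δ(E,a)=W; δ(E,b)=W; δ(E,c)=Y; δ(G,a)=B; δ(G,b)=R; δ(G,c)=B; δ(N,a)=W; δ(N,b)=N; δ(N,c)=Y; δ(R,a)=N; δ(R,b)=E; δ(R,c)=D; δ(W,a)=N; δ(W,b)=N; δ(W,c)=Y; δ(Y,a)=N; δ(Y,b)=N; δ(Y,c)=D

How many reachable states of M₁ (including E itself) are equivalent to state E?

States {B,G} cannot be reached from the start state, so discard them.
Initial partition by acceptance: {E,N,R,W,Y} | {D}.
Refine {E,N,R,W,Y} on symbol c: members go to different blocks, giving {E,N,W} and {R,Y}.
Stable partition: {E,N,W} | {D} | {R,Y} — 3 equivalence classes.
State E belongs to the block {E,N,W}, which has 3 states.

3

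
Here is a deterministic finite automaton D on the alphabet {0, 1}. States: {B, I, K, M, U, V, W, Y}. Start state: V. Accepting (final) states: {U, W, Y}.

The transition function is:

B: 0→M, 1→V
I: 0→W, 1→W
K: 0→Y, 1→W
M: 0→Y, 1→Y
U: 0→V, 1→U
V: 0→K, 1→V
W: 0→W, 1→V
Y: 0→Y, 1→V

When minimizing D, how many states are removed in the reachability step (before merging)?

No path from V leads to B, I, M, U; the other 4 states are all reachable.

4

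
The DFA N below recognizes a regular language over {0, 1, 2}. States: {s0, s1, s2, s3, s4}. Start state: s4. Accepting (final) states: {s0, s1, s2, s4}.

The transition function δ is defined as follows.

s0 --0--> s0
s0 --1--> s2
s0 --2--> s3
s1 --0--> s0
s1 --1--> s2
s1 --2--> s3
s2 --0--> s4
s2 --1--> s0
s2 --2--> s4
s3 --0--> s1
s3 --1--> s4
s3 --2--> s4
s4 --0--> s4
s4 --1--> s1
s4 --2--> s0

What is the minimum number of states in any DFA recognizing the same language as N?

4

Initial partition by acceptance: {s0,s1,s2,s4} | {s3}.
Split {s0,s1,s2,s4} by δ(·,2) → {s0,s1} and {s2,s4}.
Split {s2,s4} by δ(·,2) → {s2} and {s4}.
Stable partition: {s0,s1} | {s3} | {s2} | {s4} — 4 equivalence classes.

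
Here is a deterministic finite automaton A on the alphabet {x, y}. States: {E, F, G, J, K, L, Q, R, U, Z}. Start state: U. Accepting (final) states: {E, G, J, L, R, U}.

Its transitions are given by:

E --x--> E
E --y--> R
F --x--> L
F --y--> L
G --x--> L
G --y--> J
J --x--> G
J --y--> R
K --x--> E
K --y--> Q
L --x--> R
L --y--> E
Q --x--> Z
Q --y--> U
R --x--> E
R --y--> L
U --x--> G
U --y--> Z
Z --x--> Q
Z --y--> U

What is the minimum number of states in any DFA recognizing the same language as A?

3

States {F,K} cannot be reached from the start state, so discard them.
P0 = {E,G,J,L,R,U} | {Q,Z}.
On input y, block {E,G,J,L,R,U} splits into {E,G,J,L,R} and {U}.
The partition is now stable with 3 blocks: {E,G,J,L,R} | {Q,Z} | {U}.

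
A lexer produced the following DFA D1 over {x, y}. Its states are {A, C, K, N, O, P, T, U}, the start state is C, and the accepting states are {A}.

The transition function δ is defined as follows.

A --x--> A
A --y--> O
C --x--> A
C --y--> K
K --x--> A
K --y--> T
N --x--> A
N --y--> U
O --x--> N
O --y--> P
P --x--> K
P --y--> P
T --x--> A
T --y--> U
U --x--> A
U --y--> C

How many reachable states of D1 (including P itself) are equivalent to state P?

All states are reachable from the start state.
P0 = {A} | {C,K,N,O,P,T,U}.
Refine {C,K,N,O,P,T,U} on symbol x: members go to different blocks, giving {C,K,N,T,U} and {O,P}.
The partition is now stable with 3 blocks: {A} | {C,K,N,T,U} | {O,P}.
State P belongs to the block {O,P}, which has 2 states.

2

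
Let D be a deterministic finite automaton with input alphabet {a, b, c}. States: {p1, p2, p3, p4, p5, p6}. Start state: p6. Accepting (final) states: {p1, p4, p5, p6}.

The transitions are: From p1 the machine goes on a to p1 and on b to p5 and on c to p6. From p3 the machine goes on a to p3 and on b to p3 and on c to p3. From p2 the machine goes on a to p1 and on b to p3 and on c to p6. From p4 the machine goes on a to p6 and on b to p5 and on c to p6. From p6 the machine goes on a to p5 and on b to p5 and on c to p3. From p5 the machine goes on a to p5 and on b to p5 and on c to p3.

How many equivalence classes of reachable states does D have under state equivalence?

2

First remove the unreachable states {p1,p2,p4}; 3 states remain.
P0 = {p5,p6} | {p3}.
Stable partition: {p5,p6} | {p3} — 2 equivalence classes.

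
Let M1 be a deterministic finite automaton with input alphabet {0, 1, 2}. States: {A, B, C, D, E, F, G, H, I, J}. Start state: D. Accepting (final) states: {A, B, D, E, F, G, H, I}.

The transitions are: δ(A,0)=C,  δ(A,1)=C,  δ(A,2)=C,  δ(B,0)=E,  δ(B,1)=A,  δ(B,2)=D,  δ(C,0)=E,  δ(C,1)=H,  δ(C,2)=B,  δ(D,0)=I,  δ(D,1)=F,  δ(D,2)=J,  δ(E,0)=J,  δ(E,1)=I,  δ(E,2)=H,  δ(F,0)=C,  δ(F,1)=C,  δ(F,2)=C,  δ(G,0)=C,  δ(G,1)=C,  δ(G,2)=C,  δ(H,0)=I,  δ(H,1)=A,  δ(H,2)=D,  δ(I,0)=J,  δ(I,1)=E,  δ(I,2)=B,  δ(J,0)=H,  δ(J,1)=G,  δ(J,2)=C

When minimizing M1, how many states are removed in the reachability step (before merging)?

0

Every one of the 10 states is reachable from D.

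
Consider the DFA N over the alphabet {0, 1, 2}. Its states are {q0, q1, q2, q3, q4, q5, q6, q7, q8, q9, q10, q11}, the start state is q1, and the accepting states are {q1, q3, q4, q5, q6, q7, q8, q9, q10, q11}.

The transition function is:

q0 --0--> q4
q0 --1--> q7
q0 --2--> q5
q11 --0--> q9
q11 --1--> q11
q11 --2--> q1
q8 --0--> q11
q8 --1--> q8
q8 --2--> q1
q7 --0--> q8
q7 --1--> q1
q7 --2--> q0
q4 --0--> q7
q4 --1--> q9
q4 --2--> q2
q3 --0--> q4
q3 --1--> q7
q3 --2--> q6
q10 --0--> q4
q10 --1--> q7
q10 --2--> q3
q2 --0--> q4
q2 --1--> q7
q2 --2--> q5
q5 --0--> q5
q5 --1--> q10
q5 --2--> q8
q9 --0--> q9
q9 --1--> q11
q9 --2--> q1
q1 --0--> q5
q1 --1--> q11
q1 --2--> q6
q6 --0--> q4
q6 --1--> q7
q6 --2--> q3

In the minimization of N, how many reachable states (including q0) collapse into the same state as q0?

2

All states are reachable from the start state.
P0 = {q1,q3,q4,q5,q6,q7,q8,q9,q10,q11} | {q0,q2}.
On input 2, block {q1,q3,q4,q5,q6,q7,q8,q9,q10,q11} splits into {q1,q3,q5,q6,q8,q9,q10,q11} and {q4,q7}.
Refine {q1,q3,q5,q6,q8,q9,q10,q11} on symbol 0: members go to different blocks, giving {q1,q5,q8,q9,q11} and {q3,q6,q10}.
Refine {q1,q5,q8,q9,q11} on symbol 1: members go to different blocks, giving {q1,q8,q9,q11} and {q5}.
Refine {q1,q8,q9,q11} on symbol 0: members go to different blocks, giving {q8,q9,q11} and {q1}.
Split {q4,q7} by δ(·,0) → {q4} and {q7}.
Stable partition: {q8,q9,q11} | {q0,q2} | {q4} | {q3,q6,q10} | {q5} | {q1} | {q7} — 7 equivalence classes.
State q0 belongs to the block {q0,q2}, which has 2 states.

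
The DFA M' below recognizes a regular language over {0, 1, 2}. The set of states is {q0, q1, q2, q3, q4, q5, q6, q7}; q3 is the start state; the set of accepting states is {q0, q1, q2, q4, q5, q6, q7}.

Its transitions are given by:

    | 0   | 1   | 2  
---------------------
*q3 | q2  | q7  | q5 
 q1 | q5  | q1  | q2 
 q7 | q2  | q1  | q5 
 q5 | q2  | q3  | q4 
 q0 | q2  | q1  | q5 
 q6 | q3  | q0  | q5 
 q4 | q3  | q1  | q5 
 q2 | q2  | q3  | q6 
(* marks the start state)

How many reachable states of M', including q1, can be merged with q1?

Start with accepting vs non-accepting: {q0,q1,q2,q4,q5,q6,q7} | {q3}.
On input 0, block {q0,q1,q2,q4,q5,q6,q7} splits into {q0,q1,q2,q5,q7} and {q4,q6}.
Refine {q0,q1,q2,q5,q7} on symbol 1: members go to different blocks, giving {q0,q1,q7} and {q2,q5}.
No further refinement is possible. Final partition (4 blocks): {q0,q1,q7} | {q3} | {q4,q6} | {q2,q5}.
The equivalence class containing q1 is {q0,q1,q7}, of size 3.

3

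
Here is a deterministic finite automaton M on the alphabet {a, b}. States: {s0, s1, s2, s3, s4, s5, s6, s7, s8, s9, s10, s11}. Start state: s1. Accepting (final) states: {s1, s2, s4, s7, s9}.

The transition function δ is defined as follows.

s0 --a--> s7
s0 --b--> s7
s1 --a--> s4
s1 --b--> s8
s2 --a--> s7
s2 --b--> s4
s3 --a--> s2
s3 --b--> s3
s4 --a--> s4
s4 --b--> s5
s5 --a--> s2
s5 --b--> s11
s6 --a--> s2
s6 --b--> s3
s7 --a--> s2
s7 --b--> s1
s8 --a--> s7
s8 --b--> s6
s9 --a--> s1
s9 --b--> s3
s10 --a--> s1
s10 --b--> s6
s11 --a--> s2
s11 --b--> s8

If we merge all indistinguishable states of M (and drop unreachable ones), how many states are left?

First remove the unreachable states {s0,s9,s10}; 9 states remain.
Initial partition by acceptance: {s1,s2,s4,s7} | {s3,s5,s6,s8,s11}.
On input b, block {s1,s2,s4,s7} splits into {s1,s4} and {s2,s7}.
Stable partition: {s1,s4} | {s3,s5,s6,s8,s11} | {s2,s7} — 3 equivalence classes.

3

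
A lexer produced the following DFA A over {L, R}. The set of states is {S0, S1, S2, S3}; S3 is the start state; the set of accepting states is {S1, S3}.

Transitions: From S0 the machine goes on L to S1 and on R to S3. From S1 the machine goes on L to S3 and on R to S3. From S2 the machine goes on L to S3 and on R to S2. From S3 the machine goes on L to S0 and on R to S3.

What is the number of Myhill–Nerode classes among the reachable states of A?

States {S2} cannot be reached from the start state, so discard them.
P0 = {S1,S3} | {S0}.
Refine {S1,S3} on symbol L: members go to different blocks, giving {S1} and {S3}.
No further refinement is possible. Final partition (3 blocks): {S1} | {S0} | {S3}.

3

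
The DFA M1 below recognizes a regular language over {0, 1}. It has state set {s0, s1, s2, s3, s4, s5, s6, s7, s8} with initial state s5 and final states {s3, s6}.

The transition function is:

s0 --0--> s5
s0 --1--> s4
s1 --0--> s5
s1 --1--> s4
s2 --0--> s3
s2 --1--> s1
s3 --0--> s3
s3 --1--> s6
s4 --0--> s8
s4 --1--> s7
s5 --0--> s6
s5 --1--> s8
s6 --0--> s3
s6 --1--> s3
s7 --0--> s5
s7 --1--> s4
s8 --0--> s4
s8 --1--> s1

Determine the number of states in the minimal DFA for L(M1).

4

First remove the unreachable states {s0,s2}; 7 states remain.
Start with accepting vs non-accepting: {s3,s6} | {s1,s4,s5,s7,s8}.
Split {s1,s4,s5,s7,s8} by δ(·,0) → {s1,s4,s7,s8} and {s5}.
Split {s1,s4,s7,s8} by δ(·,0) → {s1,s7} and {s4,s8}.
No further refinement is possible. Final partition (4 blocks): {s3,s6} | {s1,s7} | {s5} | {s4,s8}.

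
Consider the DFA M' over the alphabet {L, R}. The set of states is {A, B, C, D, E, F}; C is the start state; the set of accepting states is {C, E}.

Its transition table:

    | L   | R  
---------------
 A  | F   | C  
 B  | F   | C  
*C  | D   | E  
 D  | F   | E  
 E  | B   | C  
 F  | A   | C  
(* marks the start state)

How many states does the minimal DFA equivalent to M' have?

2

Every state is reachable, so we keep all 6.
P0 = {C,E} | {A,B,D,F}.
No further refinement is possible. Final partition (2 blocks): {C,E} | {A,B,D,F}.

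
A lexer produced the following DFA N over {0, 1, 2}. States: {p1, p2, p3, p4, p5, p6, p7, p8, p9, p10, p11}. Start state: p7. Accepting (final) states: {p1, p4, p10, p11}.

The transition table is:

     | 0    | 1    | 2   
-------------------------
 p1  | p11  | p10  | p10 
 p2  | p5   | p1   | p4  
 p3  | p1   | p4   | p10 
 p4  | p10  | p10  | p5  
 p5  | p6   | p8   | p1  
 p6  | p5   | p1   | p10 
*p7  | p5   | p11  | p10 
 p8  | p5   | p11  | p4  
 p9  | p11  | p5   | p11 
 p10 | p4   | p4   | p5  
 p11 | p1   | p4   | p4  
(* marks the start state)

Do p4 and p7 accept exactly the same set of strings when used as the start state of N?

No

First remove the unreachable states {p2,p3,p9}; 8 states remain.
P0 = {p1,p4,p10,p11} | {p5,p6,p7,p8}.
On input 2, block {p1,p4,p10,p11} splits into {p1,p11} and {p4,p10}.
Split {p5,p6,p7,p8} by δ(·,1) → {p6,p7,p8} and {p5}.
Stable partition: {p1,p11} | {p6,p7,p8} | {p4,p10} | {p5} — 4 equivalence classes.
p4 and p7 end up in different blocks, so they are distinguishable. For instance, the string 'ε' is accepted from only p4.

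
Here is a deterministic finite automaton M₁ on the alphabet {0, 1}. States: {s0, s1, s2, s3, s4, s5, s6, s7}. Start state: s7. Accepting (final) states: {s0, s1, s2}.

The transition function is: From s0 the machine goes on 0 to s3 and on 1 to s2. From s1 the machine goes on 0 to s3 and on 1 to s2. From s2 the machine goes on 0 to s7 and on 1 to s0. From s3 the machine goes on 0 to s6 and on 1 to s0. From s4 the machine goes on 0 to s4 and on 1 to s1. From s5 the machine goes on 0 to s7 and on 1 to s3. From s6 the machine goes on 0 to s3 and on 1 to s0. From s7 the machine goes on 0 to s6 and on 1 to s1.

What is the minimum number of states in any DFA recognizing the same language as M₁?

First remove the unreachable states {s4,s5}; 6 states remain.
Initial partition by acceptance: {s0,s1,s2} | {s3,s6,s7}.
No further refinement is possible. Final partition (2 blocks): {s0,s1,s2} | {s3,s6,s7}.

2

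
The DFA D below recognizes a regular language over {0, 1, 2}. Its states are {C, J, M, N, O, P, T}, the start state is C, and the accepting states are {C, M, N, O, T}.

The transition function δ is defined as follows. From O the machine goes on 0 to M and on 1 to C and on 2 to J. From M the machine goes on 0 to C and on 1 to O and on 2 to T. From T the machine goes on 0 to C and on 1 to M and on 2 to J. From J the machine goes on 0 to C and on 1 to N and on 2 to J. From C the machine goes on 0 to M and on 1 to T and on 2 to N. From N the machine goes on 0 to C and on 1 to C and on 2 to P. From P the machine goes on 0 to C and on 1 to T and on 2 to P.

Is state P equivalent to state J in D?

All states are reachable from the start state.
P0 = {C,M,N,O,T} | {J,P}.
On input 2, block {C,M,N,O,T} splits into {N,O,T} and {C,M}.
No further refinement is possible. Final partition (3 blocks): {N,O,T} | {J,P} | {C,M}.
P and J lie in the same block of the stable partition, so they are equivalent — no string distinguishes them.

Yes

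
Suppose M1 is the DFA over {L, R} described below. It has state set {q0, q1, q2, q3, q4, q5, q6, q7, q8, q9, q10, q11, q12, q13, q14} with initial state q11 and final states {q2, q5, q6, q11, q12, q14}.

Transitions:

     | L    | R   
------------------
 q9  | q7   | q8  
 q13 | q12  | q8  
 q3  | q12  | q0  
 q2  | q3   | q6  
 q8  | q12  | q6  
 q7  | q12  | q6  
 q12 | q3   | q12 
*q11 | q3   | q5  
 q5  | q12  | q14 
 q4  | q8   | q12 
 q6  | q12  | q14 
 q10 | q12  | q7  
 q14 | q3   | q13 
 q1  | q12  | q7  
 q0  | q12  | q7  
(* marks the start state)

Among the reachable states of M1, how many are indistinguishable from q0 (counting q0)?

States {q1,q2,q4,q9,q10} cannot be reached from the start state, so discard them.
Start with accepting vs non-accepting: {q5,q6,q11,q12,q14} | {q0,q3,q7,q8,q13}.
Split {q5,q6,q11,q12,q14} by δ(·,L) → {q11,q12,q14} and {q5,q6}.
Refine {q11,q12,q14} on symbol R: members go to different blocks, giving {q11} and {q12} and {q14}.
Refine {q0,q3,q7,q8,q13} on symbol R: members go to different blocks, giving {q0,q3,q13} and {q7,q8}.
Refine {q0,q3,q13} on symbol R: members go to different blocks, giving {q0,q13} and {q3}.
Stable partition: {q11} | {q0,q13} | {q5,q6} | {q12} | {q14} | {q7,q8} | {q3} — 7 equivalence classes.
The equivalence class containing q0 is {q0,q13}, of size 2.

2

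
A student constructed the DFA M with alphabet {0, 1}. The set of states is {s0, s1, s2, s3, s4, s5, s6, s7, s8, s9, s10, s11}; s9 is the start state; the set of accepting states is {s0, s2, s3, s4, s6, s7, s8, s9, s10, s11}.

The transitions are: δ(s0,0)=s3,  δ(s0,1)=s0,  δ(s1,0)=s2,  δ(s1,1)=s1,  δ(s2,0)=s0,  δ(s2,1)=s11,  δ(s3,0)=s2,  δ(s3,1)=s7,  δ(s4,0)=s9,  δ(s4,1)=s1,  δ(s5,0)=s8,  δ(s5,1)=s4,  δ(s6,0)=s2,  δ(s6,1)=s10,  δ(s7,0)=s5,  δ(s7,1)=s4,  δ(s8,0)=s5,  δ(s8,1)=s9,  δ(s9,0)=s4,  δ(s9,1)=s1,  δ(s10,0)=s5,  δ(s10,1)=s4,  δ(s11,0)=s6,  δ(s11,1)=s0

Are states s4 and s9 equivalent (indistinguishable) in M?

Every state is reachable, so we keep all 12.
P0 = {s0,s2,s3,s4,s6,s7,s8,s9,s10,s11} | {s1,s5}.
Split {s0,s2,s3,s4,s6,s7,s8,s9,s10,s11} by δ(·,0) → {s0,s2,s3,s4,s6,s9,s11} and {s7,s8,s10}.
Split {s0,s2,s3,s4,s6,s9,s11} by δ(·,1) → {s0,s2,s11} and {s3,s6} and {s4,s9}.
Split {s0,s2,s11} by δ(·,0) → {s0,s11} and {s2}.
Refine {s1,s5} on symbol 0: members go to different blocks, giving {s1} and {s5}.
No further refinement is possible. Final partition (7 blocks): {s0,s11} | {s1} | {s7,s8,s10} | {s3,s6} | {s4,s9} | {s2} | {s5}.
s4 and s9 lie in the same block of the stable partition, so they are equivalent — no string distinguishes them.

Yes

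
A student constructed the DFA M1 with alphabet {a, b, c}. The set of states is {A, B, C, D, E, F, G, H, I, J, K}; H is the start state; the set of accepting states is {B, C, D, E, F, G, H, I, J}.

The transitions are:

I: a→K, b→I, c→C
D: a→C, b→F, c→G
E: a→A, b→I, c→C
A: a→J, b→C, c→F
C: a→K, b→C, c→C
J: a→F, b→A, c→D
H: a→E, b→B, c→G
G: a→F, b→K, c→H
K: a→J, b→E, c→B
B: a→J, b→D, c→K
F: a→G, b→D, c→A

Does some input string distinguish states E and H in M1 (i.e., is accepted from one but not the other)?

All states are reachable from the start state.
P0 = {B,C,D,E,F,G,H,I,J} | {A,K}.
On input a, block {B,C,D,E,F,G,H,I,J} splits into {B,D,F,G,H,J} and {C,E,I}.
Split {B,D,F,G,H,J} by δ(·,a) → {B,F,G,J} and {D,H}.
On input b, block {B,F,G,J} splits into {B,F} and {G,J}.
Stable partition: {B,F} | {A,K} | {C,E,I} | {D,H} | {G,J} — 5 equivalence classes.
E and H end up in different blocks, so they are distinguishable. For instance, the string 'a' is accepted from only H.

Yes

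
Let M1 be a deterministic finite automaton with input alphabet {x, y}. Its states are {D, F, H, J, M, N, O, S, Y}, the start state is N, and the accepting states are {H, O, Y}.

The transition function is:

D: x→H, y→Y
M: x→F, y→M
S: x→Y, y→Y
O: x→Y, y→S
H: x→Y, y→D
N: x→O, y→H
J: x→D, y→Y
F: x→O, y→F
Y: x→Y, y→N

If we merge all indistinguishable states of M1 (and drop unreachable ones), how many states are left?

Reachable states from the start: {D,H,N,O,S,Y}. Unreachable: {F,J,M} — drop them.
Initial partition by acceptance: {H,O,Y} | {D,N,S}.
No further refinement is possible. Final partition (2 blocks): {H,O,Y} | {D,N,S}.

2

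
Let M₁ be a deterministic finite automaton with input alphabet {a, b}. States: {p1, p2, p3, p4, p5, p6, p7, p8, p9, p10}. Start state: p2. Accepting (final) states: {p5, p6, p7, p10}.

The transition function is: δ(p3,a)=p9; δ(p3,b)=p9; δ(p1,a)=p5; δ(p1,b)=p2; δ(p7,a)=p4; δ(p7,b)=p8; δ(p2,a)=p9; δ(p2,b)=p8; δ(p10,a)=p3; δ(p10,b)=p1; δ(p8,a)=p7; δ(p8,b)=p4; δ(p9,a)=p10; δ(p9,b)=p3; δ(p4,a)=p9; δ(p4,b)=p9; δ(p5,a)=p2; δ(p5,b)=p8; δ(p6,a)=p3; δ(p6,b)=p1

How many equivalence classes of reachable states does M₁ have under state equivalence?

3

Reachable states from the start: {p1,p2,p3,p4,p5,p7,p8,p9,p10}. Unreachable: {p6} — drop them.
Initial partition by acceptance: {p5,p7,p10} | {p1,p2,p3,p4,p8,p9}.
On input a, block {p1,p2,p3,p4,p8,p9} splits into {p1,p8,p9} and {p2,p3,p4}.
No further refinement is possible. Final partition (3 blocks): {p5,p7,p10} | {p1,p8,p9} | {p2,p3,p4}.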